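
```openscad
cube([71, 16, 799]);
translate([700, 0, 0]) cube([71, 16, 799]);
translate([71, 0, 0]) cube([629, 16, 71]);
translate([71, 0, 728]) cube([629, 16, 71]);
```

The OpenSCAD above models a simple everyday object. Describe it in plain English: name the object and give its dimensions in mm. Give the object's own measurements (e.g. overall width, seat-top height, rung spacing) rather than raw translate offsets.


A rectangular picture frame lying in the x–z plane (depth along y). The opening is 629 mm wide (x) by 657 mm tall (z), surrounded by a border 71 mm wide on all four sides. The frame is 16 mm deep and is made of two full-height vertical stiles with two horizontal rails fitted between them.


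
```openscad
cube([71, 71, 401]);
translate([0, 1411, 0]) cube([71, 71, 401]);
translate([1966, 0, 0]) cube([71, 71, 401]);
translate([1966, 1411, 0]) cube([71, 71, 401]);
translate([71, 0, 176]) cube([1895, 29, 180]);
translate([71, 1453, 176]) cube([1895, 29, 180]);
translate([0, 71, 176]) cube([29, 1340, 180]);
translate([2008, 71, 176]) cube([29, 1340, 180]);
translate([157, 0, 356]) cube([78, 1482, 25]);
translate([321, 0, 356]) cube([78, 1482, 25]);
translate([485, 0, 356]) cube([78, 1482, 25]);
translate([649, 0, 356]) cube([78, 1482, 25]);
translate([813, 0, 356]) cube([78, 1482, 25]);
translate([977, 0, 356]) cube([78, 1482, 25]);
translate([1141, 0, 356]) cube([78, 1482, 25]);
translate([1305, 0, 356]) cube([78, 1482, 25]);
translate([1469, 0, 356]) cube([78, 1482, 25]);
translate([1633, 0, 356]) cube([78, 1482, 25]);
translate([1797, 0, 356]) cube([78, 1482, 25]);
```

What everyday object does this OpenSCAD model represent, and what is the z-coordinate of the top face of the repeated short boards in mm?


A bed frame. The slat-top height is 381 mm.

Four posts, four rails, and a row of slats — a bed frame. Slats sit on the rails at z = 176 + 180 = 356; with slat thickness 25, the top is 381 mm.


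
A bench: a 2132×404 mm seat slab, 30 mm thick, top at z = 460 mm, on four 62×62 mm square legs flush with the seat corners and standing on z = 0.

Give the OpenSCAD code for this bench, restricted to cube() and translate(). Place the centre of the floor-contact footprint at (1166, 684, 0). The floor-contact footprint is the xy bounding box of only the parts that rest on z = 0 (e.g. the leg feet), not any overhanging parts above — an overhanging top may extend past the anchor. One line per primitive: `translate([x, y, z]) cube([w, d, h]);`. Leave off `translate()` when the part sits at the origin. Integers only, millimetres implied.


translate([100, 482, 430]) cube([2132, 404, 30]);
translate([100, 482, 0]) cube([62, 62, 430]);
translate([100, 824, 0]) cube([62, 62, 430]);
translate([2170, 482, 0]) cube([62, 62, 430]);
translate([2170, 824, 0]) cube([62, 62, 430]);


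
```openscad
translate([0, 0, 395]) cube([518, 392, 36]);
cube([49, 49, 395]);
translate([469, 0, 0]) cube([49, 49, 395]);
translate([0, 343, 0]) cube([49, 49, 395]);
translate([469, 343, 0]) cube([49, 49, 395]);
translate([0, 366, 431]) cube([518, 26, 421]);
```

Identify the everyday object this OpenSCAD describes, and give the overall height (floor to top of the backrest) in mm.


A chair. The overall height is 852 mm.

A slab on four corner posts with a tall panel at the back — a chair. The seat slab sits at z = 395 with thickness 36, and the 421 mm backrest starts at the seat top, so the overall height is 395 + 36 + 421 = 852 mm.


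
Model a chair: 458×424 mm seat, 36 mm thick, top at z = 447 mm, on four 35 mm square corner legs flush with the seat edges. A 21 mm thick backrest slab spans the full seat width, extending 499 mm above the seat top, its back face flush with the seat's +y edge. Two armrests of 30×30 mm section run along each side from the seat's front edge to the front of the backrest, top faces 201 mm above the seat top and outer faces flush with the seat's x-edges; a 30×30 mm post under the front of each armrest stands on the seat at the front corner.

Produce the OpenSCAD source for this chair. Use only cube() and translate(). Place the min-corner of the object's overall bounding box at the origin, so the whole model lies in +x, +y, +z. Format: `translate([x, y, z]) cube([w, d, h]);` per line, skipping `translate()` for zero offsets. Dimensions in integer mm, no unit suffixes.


translate([0, 0, 411]) cube([458, 424, 36]);
cube([35, 35, 411]);
translate([423, 0, 0]) cube([35, 35, 411]);
translate([0, 389, 0]) cube([35, 35, 411]);
translate([423, 389, 0]) cube([35, 35, 411]);
translate([0, 403, 447]) cube([458, 21, 499]);
translate([0, 0, 618]) cube([30, 403, 30]);
translate([428, 0, 618]) cube([30, 403, 30]);
translate([0, 0, 447]) cube([30, 30, 171]);
translate([428, 0, 447]) cube([30, 30, 171]);


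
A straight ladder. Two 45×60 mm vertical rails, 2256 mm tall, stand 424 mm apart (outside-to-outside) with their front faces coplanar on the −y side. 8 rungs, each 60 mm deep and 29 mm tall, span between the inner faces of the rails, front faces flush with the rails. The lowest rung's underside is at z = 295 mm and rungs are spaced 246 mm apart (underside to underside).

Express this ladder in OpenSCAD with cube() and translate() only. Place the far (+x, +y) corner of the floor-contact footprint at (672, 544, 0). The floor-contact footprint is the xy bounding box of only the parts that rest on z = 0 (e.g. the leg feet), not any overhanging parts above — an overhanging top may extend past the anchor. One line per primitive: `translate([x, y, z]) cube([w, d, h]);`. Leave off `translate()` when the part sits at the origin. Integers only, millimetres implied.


translate([248, 484, 0]) cube([45, 60, 2256]);
translate([627, 484, 0]) cube([45, 60, 2256]);
translate([293, 484, 295]) cube([334, 60, 29]);
translate([293, 484, 541]) cube([334, 60, 29]);
translate([293, 484, 787]) cube([334, 60, 29]);
translate([293, 484, 1033]) cube([334, 60, 29]);
translate([293, 484, 1279]) cube([334, 60, 29]);
translate([293, 484, 1525]) cube([334, 60, 29]);
translate([293, 484, 1771]) cube([334, 60, 29]);
translate([293, 484, 2017]) cube([334, 60, 29]);


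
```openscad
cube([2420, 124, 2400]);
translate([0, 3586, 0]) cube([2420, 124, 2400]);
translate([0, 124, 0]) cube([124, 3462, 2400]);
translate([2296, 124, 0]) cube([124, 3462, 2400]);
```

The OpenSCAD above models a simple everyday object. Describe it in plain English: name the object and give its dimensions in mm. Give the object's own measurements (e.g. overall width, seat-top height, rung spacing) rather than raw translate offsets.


The wall frame of a small rectangular building: four walls, each 2400 mm tall and 124 mm thick, enclosing a footprint 2420 mm (x) by 3710 mm (y) outside-to-outside, with no floor or roof. The front and back walls (the −y and +y sides) span the full width; the two side walls fit between them.


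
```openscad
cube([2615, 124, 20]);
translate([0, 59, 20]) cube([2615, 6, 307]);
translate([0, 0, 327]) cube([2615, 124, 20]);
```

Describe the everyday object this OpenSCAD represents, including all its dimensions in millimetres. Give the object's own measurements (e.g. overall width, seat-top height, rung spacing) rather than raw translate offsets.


An I-beam lying along x, 2615 mm long. Overall section height 347 mm. Two flanges 124 mm wide (y) and 20 mm thick, one on the floor and one at the top; a web 6 mm thick runs between them, centred on the flange width.


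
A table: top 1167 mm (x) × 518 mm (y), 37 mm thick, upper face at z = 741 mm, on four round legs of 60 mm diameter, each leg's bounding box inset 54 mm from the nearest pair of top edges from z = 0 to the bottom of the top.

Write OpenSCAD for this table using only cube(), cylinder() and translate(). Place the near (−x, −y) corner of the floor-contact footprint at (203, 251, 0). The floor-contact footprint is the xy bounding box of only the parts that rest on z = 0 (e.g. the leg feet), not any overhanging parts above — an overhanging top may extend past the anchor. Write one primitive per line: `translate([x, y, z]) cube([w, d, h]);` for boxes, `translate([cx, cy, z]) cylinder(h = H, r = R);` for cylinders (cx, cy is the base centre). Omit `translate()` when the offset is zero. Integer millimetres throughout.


translate([149, 197, 704]) cube([1167, 518, 37]);
translate([233, 281, 0]) cylinder(h = 704, r = 30);
translate([1232, 281, 0]) cylinder(h = 704, r = 30);
translate([233, 631, 0]) cylinder(h = 704, r = 30);
translate([1232, 631, 0]) cylinder(h = 704, r = 30);


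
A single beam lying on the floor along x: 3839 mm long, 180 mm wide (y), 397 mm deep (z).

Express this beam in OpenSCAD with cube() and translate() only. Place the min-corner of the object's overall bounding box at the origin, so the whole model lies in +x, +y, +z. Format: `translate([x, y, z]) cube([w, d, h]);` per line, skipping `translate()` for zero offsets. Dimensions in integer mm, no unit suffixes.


cube([3839, 180, 397]);


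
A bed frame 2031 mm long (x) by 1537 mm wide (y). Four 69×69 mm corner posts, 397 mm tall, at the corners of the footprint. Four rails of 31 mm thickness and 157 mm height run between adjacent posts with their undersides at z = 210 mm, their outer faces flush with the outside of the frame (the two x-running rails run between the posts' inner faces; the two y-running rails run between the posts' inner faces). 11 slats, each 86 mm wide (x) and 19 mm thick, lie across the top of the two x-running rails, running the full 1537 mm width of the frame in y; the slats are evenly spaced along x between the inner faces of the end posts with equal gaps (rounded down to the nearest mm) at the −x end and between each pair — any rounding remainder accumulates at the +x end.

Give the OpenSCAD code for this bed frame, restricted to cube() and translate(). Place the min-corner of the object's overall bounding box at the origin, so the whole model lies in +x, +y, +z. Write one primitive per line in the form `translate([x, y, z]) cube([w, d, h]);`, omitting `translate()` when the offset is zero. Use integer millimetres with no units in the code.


cube([69, 69, 397]);
translate([0, 1468, 0]) cube([69, 69, 397]);
translate([1962, 0, 0]) cube([69, 69, 397]);
translate([1962, 1468, 0]) cube([69, 69, 397]);
translate([69, 0, 210]) cube([1893, 31, 157]);
translate([69, 1506, 210]) cube([1893, 31, 157]);
translate([0, 69, 210]) cube([31, 1399, 157]);
translate([2000, 69, 210]) cube([31, 1399, 157]);
translate([147, 0, 367]) cube([86, 1537, 19]);
translate([311, 0, 367]) cube([86, 1537, 19]);
translate([475, 0, 367]) cube([86, 1537, 19]);
translate([639, 0, 367]) cube([86, 1537, 19]);
translate([803, 0, 367]) cube([86, 1537, 19]);
translate([967, 0, 367]) cube([86, 1537, 19]);
translate([1131, 0, 367]) cube([86, 1537, 19]);
translate([1295, 0, 367]) cube([86, 1537, 19]);
translate([1459, 0, 367]) cube([86, 1537, 19]);
translate([1623, 0, 367]) cube([86, 1537, 19]);
translate([1787, 0, 367]) cube([86, 1537, 19]);


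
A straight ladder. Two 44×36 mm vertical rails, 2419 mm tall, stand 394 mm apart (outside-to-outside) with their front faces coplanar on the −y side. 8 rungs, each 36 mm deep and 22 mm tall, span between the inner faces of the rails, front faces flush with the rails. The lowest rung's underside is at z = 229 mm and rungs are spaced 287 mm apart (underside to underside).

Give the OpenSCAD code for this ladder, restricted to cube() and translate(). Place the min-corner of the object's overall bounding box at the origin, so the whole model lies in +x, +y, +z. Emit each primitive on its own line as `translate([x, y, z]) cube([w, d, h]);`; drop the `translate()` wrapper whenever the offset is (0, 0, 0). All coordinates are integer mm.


cube([44, 36, 2419]);
translate([350, 0, 0]) cube([44, 36, 2419]);
translate([44, 0, 229]) cube([306, 36, 22]);
translate([44, 0, 516]) cube([306, 36, 22]);
translate([44, 0, 803]) cube([306, 36, 22]);
translate([44, 0, 1090]) cube([306, 36, 22]);
translate([44, 0, 1377]) cube([306, 36, 22]);
translate([44, 0, 1664]) cube([306, 36, 22]);
translate([44, 0, 1951]) cube([306, 36, 22]);
translate([44, 0, 2238]) cube([306, 36, 22]);


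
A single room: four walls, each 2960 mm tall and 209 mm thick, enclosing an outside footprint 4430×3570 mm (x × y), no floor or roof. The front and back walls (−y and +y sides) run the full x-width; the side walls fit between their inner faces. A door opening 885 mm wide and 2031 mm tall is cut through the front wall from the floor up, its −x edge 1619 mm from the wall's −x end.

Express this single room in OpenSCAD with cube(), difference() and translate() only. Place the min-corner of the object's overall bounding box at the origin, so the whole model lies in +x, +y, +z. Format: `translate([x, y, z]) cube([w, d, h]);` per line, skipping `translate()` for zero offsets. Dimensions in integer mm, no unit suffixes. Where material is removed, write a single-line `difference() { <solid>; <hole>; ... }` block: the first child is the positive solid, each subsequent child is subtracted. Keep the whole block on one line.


difference() { cube([4430, 209, 2960]); translate([1619, 0, 0]) cube([885, 209, 2031]); }
translate([0, 3361, 0]) cube([4430, 209, 2960]);
translate([0, 209, 0]) cube([209, 3152, 2960]);
translate([4221, 209, 0]) cube([209, 3152, 2960]);


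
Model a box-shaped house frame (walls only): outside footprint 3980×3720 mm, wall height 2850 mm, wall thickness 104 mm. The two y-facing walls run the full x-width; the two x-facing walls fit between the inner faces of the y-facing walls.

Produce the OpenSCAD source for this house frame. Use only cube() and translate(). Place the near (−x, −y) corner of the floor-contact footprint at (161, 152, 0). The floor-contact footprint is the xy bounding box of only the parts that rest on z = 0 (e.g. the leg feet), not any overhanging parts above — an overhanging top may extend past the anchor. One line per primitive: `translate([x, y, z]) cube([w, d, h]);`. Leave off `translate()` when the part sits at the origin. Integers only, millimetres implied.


translate([161, 152, 0]) cube([3980, 104, 2850]);
translate([161, 3768, 0]) cube([3980, 104, 2850]);
translate([161, 256, 0]) cube([104, 3512, 2850]);
translate([4037, 256, 0]) cube([104, 3512, 2850]);


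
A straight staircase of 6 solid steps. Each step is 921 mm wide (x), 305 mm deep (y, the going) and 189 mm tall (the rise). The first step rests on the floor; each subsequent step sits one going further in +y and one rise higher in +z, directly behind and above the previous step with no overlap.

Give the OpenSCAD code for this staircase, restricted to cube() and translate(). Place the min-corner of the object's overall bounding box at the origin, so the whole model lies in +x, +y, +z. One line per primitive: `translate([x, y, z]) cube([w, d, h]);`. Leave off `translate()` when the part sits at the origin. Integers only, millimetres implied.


cube([921, 305, 189]);
translate([0, 305, 189]) cube([921, 305, 189]);
translate([0, 610, 378]) cube([921, 305, 189]);
translate([0, 915, 567]) cube([921, 305, 189]);
translate([0, 1220, 756]) cube([921, 305, 189]);
translate([0, 1525, 945]) cube([921, 305, 189]);


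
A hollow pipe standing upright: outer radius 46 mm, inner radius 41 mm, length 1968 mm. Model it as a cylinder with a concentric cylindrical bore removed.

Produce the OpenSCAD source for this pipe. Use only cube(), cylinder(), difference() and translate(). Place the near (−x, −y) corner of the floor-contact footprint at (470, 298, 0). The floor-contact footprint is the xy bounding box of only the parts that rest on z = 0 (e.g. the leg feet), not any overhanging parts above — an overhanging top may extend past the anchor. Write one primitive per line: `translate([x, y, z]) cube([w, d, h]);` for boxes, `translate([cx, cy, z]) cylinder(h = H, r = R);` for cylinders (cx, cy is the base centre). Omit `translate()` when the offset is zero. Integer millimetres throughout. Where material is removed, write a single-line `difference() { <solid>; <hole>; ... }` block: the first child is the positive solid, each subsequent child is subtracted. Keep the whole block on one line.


difference() { translate([516, 344, 0]) cylinder(h = 1968, r = 46); translate([516, 344, 0]) cylinder(h = 1968, r = 41); }


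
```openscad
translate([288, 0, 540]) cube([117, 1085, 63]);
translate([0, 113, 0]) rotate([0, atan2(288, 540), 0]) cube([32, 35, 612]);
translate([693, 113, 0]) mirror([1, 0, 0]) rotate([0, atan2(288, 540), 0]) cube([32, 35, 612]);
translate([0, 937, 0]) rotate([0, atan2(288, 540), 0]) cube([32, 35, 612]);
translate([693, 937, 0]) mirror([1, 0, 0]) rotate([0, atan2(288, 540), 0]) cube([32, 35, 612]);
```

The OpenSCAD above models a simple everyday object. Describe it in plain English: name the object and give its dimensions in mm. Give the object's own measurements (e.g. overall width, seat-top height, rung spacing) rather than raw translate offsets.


A sawhorse. A 117×1085×63 mm beam (x, y, z) sits on two A-frame leg pairs. Each pair is two raked legs of 32×35 mm section (35 mm along y) splaying symmetrically in x. Each leg rises 540 mm vertically over 288 mm of horizontal reach and is 612 mm long along its own axis. Every leg's outer bottom edge rests on the floor and its outer top edge meets a bottom edge of the beam — the left legs (tilting toward +x) meet the beam's −x bottom edge, the right legs (their mirror images, tilting toward −x) meet its +x bottom edge — so the leg tops tuck under the beam, the beam's underside is 540 mm above the floor, and the feet are 693 mm apart outside-to-outside with the beam centred between them. The two leg pairs are set in 113 mm from either end of the beam.


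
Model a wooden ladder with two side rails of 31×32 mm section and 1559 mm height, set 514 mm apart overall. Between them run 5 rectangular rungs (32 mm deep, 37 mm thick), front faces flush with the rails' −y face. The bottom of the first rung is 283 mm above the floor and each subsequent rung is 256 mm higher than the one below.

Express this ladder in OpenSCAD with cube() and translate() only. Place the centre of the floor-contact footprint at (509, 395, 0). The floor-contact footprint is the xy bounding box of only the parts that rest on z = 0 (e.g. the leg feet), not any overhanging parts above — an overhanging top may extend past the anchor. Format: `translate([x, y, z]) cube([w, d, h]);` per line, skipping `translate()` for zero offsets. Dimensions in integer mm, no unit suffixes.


// rung span = 514 - 2*31 = 452
// rung[k] z = 283 + k*256
translate([252, 379, 0]) cube([31, 32, 1559]);
translate([735, 379, 0]) cube([31, 32, 1559]);
translate([283, 379, 283]) cube([452, 32, 37]);
translate([283, 379, 539]) cube([452, 32, 37]);
translate([283, 379, 795]) cube([452, 32, 37]);
translate([283, 379, 1051]) cube([452, 32, 37]);
translate([283, 379, 1307]) cube([452, 32, 37]);


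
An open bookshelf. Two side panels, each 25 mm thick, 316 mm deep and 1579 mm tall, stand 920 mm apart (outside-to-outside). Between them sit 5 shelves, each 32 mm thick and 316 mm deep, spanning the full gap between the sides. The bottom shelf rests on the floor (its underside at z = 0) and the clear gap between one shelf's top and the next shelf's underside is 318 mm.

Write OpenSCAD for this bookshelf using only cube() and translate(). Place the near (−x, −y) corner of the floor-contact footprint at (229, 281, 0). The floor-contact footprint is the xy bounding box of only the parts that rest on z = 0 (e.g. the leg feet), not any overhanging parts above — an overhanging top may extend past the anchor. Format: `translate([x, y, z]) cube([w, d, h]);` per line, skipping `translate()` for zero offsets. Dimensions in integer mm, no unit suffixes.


translate([229, 281, 0]) cube([25, 316, 1579]);
translate([1124, 281, 0]) cube([25, 316, 1579]);
translate([254, 281, 0]) cube([870, 316, 32]);
translate([254, 281, 350]) cube([870, 316, 32]);
translate([254, 281, 700]) cube([870, 316, 32]);
translate([254, 281, 1050]) cube([870, 316, 32]);
translate([254, 281, 1400]) cube([870, 316, 32]);


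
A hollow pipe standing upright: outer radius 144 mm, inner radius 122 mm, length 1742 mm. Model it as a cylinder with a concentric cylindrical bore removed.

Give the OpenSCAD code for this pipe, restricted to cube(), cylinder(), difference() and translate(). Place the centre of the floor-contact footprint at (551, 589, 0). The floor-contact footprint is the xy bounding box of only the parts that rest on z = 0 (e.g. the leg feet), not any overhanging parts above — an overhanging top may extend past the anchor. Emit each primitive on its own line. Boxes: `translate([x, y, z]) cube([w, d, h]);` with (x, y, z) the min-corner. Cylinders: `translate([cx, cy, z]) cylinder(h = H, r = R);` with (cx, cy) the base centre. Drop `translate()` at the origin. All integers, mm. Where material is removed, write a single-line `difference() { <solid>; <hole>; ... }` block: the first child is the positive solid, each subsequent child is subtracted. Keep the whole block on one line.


difference() { translate([551, 589, 0]) cylinder(h = 1742, r = 144); translate([551, 589, 0]) cylinder(h = 1742, r = 122); }


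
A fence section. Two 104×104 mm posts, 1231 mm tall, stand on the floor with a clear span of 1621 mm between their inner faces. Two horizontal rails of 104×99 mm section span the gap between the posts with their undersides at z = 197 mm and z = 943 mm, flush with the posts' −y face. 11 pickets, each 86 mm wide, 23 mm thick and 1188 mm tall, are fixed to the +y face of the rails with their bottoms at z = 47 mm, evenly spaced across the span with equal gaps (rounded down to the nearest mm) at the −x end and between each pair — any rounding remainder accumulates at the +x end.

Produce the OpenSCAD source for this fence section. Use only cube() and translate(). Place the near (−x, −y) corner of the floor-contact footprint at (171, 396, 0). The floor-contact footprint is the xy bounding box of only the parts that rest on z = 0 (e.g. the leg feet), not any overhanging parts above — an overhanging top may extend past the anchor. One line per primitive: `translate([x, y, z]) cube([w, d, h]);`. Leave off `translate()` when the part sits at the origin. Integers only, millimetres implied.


translate([171, 396, 0]) cube([104, 104, 1231]);
translate([1896, 396, 0]) cube([104, 104, 1231]);
translate([275, 396, 197]) cube([1621, 104, 99]);
translate([275, 396, 943]) cube([1621, 104, 99]);
translate([331, 500, 47]) cube([86, 23, 1188]);
translate([473, 500, 47]) cube([86, 23, 1188]);
translate([615, 500, 47]) cube([86, 23, 1188]);
translate([757, 500, 47]) cube([86, 23, 1188]);
translate([899, 500, 47]) cube([86, 23, 1188]);
translate([1041, 500, 47]) cube([86, 23, 1188]);
translate([1183, 500, 47]) cube([86, 23, 1188]);
translate([1325, 500, 47]) cube([86, 23, 1188]);
translate([1467, 500, 47]) cube([86, 23, 1188]);
translate([1609, 500, 47]) cube([86, 23, 1188]);
translate([1751, 500, 47]) cube([86, 23, 1188]);


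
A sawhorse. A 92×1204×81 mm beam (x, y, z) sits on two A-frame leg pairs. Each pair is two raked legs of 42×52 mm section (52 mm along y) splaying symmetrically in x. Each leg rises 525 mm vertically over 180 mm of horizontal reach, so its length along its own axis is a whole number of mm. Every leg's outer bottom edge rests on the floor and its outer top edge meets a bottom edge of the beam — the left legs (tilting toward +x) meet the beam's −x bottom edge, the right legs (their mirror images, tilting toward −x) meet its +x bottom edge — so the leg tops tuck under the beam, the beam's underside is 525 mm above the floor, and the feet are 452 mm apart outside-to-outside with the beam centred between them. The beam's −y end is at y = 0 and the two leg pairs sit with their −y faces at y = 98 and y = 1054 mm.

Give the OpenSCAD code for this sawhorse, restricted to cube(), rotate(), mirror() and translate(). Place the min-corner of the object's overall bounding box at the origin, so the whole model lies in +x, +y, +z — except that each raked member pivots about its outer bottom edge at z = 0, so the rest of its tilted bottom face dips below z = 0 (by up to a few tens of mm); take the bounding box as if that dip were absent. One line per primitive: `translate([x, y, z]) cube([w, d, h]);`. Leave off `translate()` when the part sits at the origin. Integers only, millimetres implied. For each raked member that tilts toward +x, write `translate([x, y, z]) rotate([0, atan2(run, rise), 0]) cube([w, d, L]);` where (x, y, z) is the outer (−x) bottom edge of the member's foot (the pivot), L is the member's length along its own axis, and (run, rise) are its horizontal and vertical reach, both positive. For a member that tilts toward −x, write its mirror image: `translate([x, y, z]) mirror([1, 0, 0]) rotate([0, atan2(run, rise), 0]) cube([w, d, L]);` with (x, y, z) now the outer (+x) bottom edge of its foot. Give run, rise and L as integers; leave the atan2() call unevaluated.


translate([180, 0, 525]) cube([92, 1204, 81]);
translate([0, 98, 0]) rotate([0, atan2(180, 525), 0]) cube([42, 52, 555]);
translate([452, 98, 0]) mirror([1, 0, 0]) rotate([0, atan2(180, 525), 0]) cube([42, 52, 555]);
translate([0, 1054, 0]) rotate([0, atan2(180, 525), 0]) cube([42, 52, 555]);
translate([452, 1054, 0]) mirror([1, 0, 0]) rotate([0, atan2(180, 525), 0]) cube([42, 52, 555]);


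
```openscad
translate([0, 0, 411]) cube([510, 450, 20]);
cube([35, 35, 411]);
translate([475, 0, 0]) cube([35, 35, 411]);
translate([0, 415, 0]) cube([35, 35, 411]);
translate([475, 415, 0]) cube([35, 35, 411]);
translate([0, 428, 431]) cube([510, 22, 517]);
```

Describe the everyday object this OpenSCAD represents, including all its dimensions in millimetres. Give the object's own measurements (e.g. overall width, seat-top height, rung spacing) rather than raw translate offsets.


A chair. The seat is a 510×450×20 mm slab with its top at z = 431 mm, on four 35×35 mm corner legs (flush with the seat edges, standing on z = 0). A flat backrest 22 mm thick, 517 mm tall, spans the full seat width and rises from the seat top along its +y edge, rear face flush with the rear of the seat.


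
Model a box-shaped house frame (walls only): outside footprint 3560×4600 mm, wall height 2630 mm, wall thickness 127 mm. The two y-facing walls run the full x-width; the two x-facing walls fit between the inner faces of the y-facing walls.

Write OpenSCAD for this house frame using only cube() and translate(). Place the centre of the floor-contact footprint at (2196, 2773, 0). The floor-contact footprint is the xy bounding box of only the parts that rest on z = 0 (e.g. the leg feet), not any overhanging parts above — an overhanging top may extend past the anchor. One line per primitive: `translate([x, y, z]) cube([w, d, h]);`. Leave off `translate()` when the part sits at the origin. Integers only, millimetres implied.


translate([416, 473, 0]) cube([3560, 127, 2630]);
translate([416, 4946, 0]) cube([3560, 127, 2630]);
translate([416, 600, 0]) cube([127, 4346, 2630]);
translate([3849, 600, 0]) cube([127, 4346, 2630]);


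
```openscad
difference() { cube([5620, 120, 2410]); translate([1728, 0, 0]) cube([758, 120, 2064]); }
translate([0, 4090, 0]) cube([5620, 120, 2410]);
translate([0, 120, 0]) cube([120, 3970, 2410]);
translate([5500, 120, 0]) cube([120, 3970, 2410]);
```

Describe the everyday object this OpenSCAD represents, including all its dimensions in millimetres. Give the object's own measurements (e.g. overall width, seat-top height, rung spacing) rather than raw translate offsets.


A single room: four walls, each 2410 mm tall and 120 mm thick, enclosing an outside footprint 5620×4210 mm (x × y), no floor or roof. The front and back walls (−y and +y sides) run the full x-width; the side walls fit between their inner faces. A door opening 758 mm wide and 2064 mm tall is cut through the front wall from the floor up, its −x edge 1728 mm from the wall's −x end.


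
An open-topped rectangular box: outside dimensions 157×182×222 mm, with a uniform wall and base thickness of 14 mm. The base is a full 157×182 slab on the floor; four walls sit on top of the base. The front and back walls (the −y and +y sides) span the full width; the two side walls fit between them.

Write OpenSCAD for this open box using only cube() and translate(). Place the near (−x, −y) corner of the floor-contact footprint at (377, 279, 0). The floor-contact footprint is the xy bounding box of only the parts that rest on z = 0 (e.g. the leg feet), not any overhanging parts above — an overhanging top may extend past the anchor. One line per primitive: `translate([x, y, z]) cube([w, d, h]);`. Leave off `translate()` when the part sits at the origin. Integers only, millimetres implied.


translate([377, 279, 0]) cube([157, 182, 14]);
translate([377, 279, 14]) cube([157, 14, 208]);
translate([377, 447, 14]) cube([157, 14, 208]);
translate([377, 293, 14]) cube([14, 154, 208]);
translate([520, 293, 14]) cube([14, 154, 208]);


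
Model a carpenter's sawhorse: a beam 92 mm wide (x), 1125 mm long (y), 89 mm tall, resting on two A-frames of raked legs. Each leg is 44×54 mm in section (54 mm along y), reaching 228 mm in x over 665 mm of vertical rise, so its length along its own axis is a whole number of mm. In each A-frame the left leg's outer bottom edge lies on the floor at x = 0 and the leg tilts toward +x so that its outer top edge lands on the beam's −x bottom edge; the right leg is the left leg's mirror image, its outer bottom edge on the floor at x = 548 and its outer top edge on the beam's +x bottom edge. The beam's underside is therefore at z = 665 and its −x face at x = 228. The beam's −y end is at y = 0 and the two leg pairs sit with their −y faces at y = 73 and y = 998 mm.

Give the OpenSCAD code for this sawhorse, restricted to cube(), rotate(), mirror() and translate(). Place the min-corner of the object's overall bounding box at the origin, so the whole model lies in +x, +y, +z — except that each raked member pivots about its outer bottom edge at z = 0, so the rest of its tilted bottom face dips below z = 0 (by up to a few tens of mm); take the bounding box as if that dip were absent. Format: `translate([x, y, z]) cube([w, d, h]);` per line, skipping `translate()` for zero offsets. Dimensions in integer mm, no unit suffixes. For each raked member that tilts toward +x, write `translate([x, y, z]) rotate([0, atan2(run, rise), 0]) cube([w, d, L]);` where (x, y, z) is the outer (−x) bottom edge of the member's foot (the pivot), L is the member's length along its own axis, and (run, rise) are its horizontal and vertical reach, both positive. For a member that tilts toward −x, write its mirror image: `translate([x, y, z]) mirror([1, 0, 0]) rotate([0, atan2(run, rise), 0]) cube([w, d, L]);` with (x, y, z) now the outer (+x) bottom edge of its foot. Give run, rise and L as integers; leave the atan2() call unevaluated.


translate([228, 0, 665]) cube([92, 1125, 89]);
translate([0, 73, 0]) rotate([0, atan2(228, 665), 0]) cube([44, 54, 703]);
translate([548, 73, 0]) mirror([1, 0, 0]) rotate([0, atan2(228, 665), 0]) cube([44, 54, 703]);
translate([0, 998, 0]) rotate([0, atan2(228, 665), 0]) cube([44, 54, 703]);
translate([548, 998, 0]) mirror([1, 0, 0]) rotate([0, atan2(228, 665), 0]) cube([44, 54, 703]);


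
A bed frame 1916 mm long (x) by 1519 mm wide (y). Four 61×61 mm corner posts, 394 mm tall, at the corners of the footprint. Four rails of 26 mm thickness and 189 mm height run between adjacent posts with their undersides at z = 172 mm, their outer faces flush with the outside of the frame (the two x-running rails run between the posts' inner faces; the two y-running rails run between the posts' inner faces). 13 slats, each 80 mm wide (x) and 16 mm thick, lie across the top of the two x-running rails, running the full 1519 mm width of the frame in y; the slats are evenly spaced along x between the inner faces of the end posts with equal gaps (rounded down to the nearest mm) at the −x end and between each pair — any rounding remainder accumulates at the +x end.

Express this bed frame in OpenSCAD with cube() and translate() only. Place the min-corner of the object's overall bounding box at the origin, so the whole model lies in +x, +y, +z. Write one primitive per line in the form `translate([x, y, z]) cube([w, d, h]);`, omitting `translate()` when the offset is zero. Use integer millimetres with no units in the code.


// slat z = rail_z + rail_h = 172 + 189 = 361
// slat gap = ⌊(1794 − 13·80) / 14⌋ = 53
cube([61, 61, 394]);
translate([0, 1458, 0]) cube([61, 61, 394]);
translate([1855, 0, 0]) cube([61, 61, 394]);
translate([1855, 1458, 0]) cube([61, 61, 394]);
translate([61, 0, 172]) cube([1794, 26, 189]);
translate([61, 1493, 172]) cube([1794, 26, 189]);
translate([0, 61, 172]) cube([26, 1397, 189]);
translate([1890, 61, 172]) cube([26, 1397, 189]);
translate([114, 0, 361]) cube([80, 1519, 16]);
translate([247, 0, 361]) cube([80, 1519, 16]);
translate([380, 0, 361]) cube([80, 1519, 16]);
translate([513, 0, 361]) cube([80, 1519, 16]);
translate([646, 0, 361]) cube([80, 1519, 16]);
translate([779, 0, 361]) cube([80, 1519, 16]);
translate([912, 0, 361]) cube([80, 1519, 16]);
translate([1045, 0, 361]) cube([80, 1519, 16]);
translate([1178, 0, 361]) cube([80, 1519, 16]);
translate([1311, 0, 361]) cube([80, 1519, 16]);
translate([1444, 0, 361]) cube([80, 1519, 16]);
translate([1577, 0, 361]) cube([80, 1519, 16]);
translate([1710, 0, 361]) cube([80, 1519, 16]);


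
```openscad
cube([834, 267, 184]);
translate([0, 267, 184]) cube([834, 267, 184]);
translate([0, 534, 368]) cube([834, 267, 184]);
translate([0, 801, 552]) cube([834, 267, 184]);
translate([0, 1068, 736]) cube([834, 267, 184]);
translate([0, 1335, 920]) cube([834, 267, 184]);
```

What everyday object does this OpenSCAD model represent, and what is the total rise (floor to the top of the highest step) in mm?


A staircase. The total rise is 1104 mm.

6 identical blocks, each offset up and back from the previous — a staircase. Each step is 184 mm tall and there are 6 of them, so the total rise is 6 × 184 = 1104 mm.


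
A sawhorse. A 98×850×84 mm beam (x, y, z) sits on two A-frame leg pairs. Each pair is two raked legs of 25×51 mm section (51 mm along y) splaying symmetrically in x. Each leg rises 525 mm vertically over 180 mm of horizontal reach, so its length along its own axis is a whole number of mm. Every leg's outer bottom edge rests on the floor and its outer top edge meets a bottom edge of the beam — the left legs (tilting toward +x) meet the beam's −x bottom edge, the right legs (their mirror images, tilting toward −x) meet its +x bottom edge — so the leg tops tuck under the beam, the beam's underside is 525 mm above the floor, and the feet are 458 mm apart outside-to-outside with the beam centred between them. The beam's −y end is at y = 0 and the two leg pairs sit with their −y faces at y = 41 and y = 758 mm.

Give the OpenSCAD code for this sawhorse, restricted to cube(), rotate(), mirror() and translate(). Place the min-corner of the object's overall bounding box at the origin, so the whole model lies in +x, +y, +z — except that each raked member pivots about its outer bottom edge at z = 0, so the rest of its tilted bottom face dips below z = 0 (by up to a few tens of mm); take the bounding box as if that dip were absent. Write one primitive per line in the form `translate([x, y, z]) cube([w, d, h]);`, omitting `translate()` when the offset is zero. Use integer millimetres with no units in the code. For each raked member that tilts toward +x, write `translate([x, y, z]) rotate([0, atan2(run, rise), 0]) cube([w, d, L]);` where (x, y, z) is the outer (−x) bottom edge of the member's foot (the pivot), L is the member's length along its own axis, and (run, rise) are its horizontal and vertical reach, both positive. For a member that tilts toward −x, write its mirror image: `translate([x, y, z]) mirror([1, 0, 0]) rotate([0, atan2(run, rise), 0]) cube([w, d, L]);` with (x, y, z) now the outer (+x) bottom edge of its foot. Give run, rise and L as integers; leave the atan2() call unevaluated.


translate([180, 0, 525]) cube([98, 850, 84]);
translate([0, 41, 0]) rotate([0, atan2(180, 525), 0]) cube([25, 51, 555]);
translate([458, 41, 0]) mirror([1, 0, 0]) rotate([0, atan2(180, 525), 0]) cube([25, 51, 555]);
translate([0, 758, 0]) rotate([0, atan2(180, 525), 0]) cube([25, 51, 555]);
translate([458, 758, 0]) mirror([1, 0, 0]) rotate([0, atan2(180, 525), 0]) cube([25, 51, 555]);


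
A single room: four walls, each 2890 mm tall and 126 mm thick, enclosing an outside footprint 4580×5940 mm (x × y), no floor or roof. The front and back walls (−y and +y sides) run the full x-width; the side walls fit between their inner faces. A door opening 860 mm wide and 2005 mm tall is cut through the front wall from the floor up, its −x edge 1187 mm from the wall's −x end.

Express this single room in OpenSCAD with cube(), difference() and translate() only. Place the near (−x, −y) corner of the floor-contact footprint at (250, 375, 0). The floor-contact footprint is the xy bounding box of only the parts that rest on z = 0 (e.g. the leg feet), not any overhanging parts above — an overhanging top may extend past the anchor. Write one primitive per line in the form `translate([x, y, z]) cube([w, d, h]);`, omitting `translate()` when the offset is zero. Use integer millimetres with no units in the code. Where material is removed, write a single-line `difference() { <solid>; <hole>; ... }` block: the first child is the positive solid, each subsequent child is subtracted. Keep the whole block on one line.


difference() { translate([250, 375, 0]) cube([4580, 126, 2890]); translate([1437, 375, 0]) cube([860, 126, 2005]); }
translate([250, 6189, 0]) cube([4580, 126, 2890]);
translate([250, 501, 0]) cube([126, 5688, 2890]);
translate([4704, 501, 0]) cube([126, 5688, 2890]);


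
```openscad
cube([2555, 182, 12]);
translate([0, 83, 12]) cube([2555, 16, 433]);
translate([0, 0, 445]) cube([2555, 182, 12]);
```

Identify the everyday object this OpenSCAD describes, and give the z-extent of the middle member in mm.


An I-beam. The web height is 433 mm.

Two wide flanges with a thin centred web — an I-beam. Overall 457 mm minus two 12 mm flanges gives a web of 457 − 2·12 = 433 mm.


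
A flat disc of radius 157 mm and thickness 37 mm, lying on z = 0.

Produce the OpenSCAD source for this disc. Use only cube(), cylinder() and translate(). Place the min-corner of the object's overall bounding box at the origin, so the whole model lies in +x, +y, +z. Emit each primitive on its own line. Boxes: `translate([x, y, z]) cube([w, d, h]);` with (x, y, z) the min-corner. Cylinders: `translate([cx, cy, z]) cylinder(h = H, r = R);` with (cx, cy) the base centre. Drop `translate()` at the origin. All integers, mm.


translate([157, 157, 0]) cylinder(h = 37, r = 157);


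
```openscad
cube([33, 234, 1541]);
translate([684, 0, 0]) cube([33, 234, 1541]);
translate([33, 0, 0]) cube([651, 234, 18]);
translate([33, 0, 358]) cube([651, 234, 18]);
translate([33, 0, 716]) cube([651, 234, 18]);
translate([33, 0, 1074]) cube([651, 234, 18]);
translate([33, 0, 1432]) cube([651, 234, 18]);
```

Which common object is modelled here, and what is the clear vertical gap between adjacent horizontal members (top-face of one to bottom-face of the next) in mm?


A bookshelf. The clear shelf gap is 340 mm.

Two tall side panels with 5 horizontal boards between them — a bookshelf. The first two shelf undersides are at z = 0 and z = 358; with shelf thickness 18, the clear gap is 358 − 0 − 18 = 340 mm.


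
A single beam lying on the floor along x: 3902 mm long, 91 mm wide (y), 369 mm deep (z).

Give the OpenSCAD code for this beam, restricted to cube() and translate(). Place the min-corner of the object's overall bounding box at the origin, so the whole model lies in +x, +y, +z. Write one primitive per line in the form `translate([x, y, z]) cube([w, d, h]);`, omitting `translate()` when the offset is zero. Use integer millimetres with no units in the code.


cube([3902, 91, 369]);
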